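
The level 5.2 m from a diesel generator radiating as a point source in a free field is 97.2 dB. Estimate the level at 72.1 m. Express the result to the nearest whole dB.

Spherical spreading from a point source gives a 20·log₁₀(r₂/r₁) drop.
L₂ = 97.2 − 20·log₁₀(72.1/5.2) = 97.2 − 22.839 = 74.36 dB.

74 dB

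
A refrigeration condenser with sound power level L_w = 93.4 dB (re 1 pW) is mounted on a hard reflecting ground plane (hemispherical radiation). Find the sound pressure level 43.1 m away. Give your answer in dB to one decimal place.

52.7 dB

The power spreads over a hemisphere of area 2π·r², so L_p = L_w − 10·log₁₀(2π·r²).
2π·r² = 1.167e+04 m², 10·log₁₀ of that is 40.671 dB.
L_p = 93.4 − 40.671 = 52.73 dB.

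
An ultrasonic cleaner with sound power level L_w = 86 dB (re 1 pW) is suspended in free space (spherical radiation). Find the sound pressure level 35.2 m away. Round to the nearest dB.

Free-field spherical radiation: L_p = L_w − 10·log₁₀(4π·r²), r = 35.2 m.
4π·r² = 1.557e+04 m², 10·log₁₀ of that is 41.923 dB.
L_p = 86 − 41.923 = 44.08 dB.

44 dB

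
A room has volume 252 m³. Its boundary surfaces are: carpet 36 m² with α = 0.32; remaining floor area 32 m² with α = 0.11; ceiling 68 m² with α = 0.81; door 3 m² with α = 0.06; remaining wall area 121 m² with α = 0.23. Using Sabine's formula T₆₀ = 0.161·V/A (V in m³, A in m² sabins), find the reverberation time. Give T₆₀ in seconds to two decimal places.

0.41 s

Summing Sᵢαᵢ: 36·0.32 + 32·0.11 + 68·0.81 + 3·0.06 + 121·0.23 = 98.13 m².
T₆₀ = 0.161 × 252 / 98.13 = 0.413 s.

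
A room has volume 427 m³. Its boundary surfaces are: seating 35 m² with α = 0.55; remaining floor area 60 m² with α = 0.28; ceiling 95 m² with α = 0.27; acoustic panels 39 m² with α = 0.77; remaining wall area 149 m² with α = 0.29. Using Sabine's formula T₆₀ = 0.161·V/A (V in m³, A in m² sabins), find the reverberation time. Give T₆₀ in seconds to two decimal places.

A = Σ Sᵢαᵢ = 35·0.55 + 60·0.28 + 95·0.27 + 39·0.77 + 149·0.29 = 134.94 m².
T₆₀ = 0.161 × 427 / 134.94 = 0.509 s.

0.51 s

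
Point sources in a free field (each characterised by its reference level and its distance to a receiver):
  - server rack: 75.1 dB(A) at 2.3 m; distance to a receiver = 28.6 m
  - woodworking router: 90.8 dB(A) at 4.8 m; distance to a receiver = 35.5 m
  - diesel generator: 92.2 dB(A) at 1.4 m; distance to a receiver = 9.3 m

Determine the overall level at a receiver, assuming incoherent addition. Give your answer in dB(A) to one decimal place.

77.8 dB(A)

First find each source's level at the receiver (point-source: −20·log₁₀(r/r_ref)), then combine on an intensity basis.
server rack: 75.1 − 20·log₁₀(28.6/2.3) = 75.1 − 21.89 = 53.21 dB(A).
woodworking router: 90.8 − 20·log₁₀(35.5/4.8) = 90.8 − 17.38 = 73.42 dB(A).
diesel generator: 92.2 − 20·log₁₀(9.3/1.4) = 92.2 − 16.45 = 75.75 dB(A).
Σ 10^(L/10) = 5.980e+07 → L_total = 10·log₁₀(5.980e+07) = 77.77 dB(A).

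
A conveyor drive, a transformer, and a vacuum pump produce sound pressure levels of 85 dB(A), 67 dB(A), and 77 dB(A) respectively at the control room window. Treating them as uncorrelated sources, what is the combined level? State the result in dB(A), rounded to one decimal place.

Incoherent sources combine by intensity addition: L_total = 10·log₁₀(Σ 10^(L_i/10)).
Σ 10^(L/10) = 10^(85/10) + 10^(67/10) + 10^(77/10) = 3.714e+08.
L_total = 10·log₁₀(3.714e+08) = 85.70 dB(A).

85.7 dB(A)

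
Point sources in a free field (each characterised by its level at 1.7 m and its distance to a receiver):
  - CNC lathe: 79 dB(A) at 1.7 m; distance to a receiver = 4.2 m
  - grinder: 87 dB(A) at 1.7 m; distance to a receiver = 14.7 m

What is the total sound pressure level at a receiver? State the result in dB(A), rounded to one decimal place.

Apply inverse-square spreading to bring every level to the receiver, then sum 10^(L/10).
CNC lathe: 79 − 20·log₁₀(4.2/1.7) = 79 − 7.86 = 71.14 dB(A).
grinder: 87 − 20·log₁₀(14.7/1.7) = 87 − 18.74 = 68.26 dB(A).
Σ 10^(L/10) = 1.972e+07 → L_total = 10·log₁₀(1.972e+07) = 72.95 dB(A).

72.9 dB(A)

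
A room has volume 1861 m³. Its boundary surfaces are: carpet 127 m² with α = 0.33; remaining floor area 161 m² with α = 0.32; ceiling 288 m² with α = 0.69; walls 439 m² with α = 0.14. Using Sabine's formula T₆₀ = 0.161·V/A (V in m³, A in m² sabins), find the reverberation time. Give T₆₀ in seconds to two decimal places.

A = Σ Sᵢαᵢ = 127·0.33 + 161·0.32 + 288·0.69 + 439·0.14 = 353.61 m².
T₆₀ = 0.161·V/A = 0.161·1861/353.61 = 0.847 s.

0.85 s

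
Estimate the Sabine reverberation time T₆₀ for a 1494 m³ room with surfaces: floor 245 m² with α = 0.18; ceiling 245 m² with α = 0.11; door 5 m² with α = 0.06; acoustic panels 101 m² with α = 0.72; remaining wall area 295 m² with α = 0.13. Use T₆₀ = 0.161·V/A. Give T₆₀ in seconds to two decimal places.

1.32 s

Summing Sᵢαᵢ: 245·0.18 + 245·0.11 + 5·0.06 + 101·0.72 + 295·0.13 = 182.42 m².
T₆₀ = 0.161·V/A = 0.161·1494/182.42 = 1.319 s.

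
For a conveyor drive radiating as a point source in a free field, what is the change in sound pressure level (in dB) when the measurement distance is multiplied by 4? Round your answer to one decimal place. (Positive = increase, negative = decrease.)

Point-source spreading: ΔL = −20·log₁₀(r₂/r₁).
ΔL = −20·log₁₀(4) = -12.04 dB.

-12.0 dB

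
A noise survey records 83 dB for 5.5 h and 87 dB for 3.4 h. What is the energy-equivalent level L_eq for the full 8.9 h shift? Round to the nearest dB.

L_eq = 10·log₁₀[(1/T)·Σ tᵢ·10^(Lᵢ/10)] with T = 8.9 h.
Σ tᵢ·10^(Lᵢ/10) = 5.5·10^(83/10) + 3.4·10^(87/10) = 2.801e+09.
L_eq = 10·log₁₀(2.801e+09/8.9) = 84.98 dB.

85 dB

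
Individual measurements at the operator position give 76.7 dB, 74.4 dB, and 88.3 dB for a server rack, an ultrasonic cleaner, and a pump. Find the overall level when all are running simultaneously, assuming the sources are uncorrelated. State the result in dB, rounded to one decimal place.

88.8 dB

For uncorrelated sources the intensities add, so convert each level to linear form, sum, and take 10·log₁₀ of the total.
Σ 10^(L/10) = 10^(76.7/10) + 10^(74.4/10) + 10^(88.3/10) = 7.504e+08.
L_total = 10·log₁₀(7.504e+08) = 88.75 dB.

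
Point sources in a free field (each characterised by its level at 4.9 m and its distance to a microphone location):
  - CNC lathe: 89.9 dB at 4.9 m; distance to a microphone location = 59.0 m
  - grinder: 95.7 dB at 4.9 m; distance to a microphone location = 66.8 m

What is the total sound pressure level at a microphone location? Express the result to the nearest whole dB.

74 dB

Propagate each source to the receiver with L = L_ref − 20·log₁₀(r/r_ref), then add intensities.
CNC lathe: 89.9 − 20·log₁₀(59.0/4.9) = 89.9 − 21.61 = 68.29 dB.
grinder: 95.7 − 20·log₁₀(66.8/4.9) = 95.7 − 22.69 = 73.01 dB.
Σ 10^(L/10) = 2.673e+07 → L_total = 10·log₁₀(2.673e+07) = 74.27 dB.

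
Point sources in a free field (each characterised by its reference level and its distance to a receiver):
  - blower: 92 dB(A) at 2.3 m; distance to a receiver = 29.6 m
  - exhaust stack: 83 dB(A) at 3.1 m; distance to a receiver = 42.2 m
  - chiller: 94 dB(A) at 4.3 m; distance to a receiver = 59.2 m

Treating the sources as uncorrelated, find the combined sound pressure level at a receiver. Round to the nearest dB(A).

First find each source's level at the receiver (point-source: −20·log₁₀(r/r_ref)), then combine on an intensity basis.
blower: 92 − 20·log₁₀(29.6/2.3) = 92 − 22.19 = 69.81 dB(A).
exhaust stack: 83 − 20·log₁₀(42.2/3.1) = 83 − 22.68 = 60.32 dB(A).
chiller: 94 − 20·log₁₀(59.2/4.3) = 94 − 22.78 = 71.22 dB(A).
Σ 10^(L/10) = 2.390e+07 → L_total = 10·log₁₀(2.390e+07) = 73.78 dB(A).

74 dB(A)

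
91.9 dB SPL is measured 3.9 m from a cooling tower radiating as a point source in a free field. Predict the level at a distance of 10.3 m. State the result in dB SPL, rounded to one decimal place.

Spherical spreading from a point source gives a 20·log₁₀(r₂/r₁) drop.
L₂ = 91.9 − 20·log₁₀(10.3/3.9) = 91.9 − 8.435 = 83.46 dB SPL.

83.5 dB SPL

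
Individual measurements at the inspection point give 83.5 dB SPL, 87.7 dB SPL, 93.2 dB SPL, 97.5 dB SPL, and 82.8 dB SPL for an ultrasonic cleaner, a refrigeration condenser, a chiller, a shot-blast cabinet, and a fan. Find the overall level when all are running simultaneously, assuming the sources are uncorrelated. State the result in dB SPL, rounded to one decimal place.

99.4 dB SPL

For uncorrelated sources the intensities add, so convert each level to linear form, sum, and take 10·log₁₀ of the total.
Σ 10^(L/10) = 10^(83.5/10) + 10^(87.7/10) + 10^(93.2/10) + 10^(97.5/10) + 10^(82.8/10) = 8.716e+09.
L_total = 10·log₁₀(8.716e+09) = 99.40 dB SPL.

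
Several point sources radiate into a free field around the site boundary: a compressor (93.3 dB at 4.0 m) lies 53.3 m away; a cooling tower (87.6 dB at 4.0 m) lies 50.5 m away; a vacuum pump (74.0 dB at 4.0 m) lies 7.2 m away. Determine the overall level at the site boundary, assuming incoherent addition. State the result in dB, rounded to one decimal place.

73.7 dB

First find each source's level at the receiver (point-source: −20·log₁₀(r/r_ref)), then combine on an intensity basis.
compressor: 93.3 − 20·log₁₀(53.3/4.0) = 93.3 − 22.49 = 70.81 dB.
cooling tower: 87.6 − 20·log₁₀(50.5/4.0) = 87.6 − 22.02 = 65.58 dB.
vacuum pump: 74.0 − 20·log₁₀(7.2/4.0) = 74.0 − 5.11 = 68.89 dB.
Σ 10^(L/10) = 2.340e+07 → L_total = 10·log₁₀(2.340e+07) = 73.69 dB.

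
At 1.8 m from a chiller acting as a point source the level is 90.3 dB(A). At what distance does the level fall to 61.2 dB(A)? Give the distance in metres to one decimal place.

51.3 m

The 29.1 dB drop corresponds to a distance ratio of 10^(29.1/20) for a point source.
r₂ = 1.8·10^((90.3−61.2)/20) = 1.8·10^(29.1/20) = 51.32 m.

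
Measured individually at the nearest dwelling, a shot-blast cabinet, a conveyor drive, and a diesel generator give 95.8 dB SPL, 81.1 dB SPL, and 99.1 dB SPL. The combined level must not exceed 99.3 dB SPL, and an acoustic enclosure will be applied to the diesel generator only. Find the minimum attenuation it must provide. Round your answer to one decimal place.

2.5 dB

The untreated sources together contribute 10^(95.8/10) + 10^(81.1/10) = 3.931e+09, i.e. 95.94 dB SPL.
To meet 99.3 dB SPL overall, the treated diesel generator may contribute at most 10^(99.3/10) − 3.931e+09 = 4.581e+09, i.e. 96.61 dB SPL.
So the diesel generator must be reduced from 99.1 to 96.61 dB SPL: IL = 2.49 dB.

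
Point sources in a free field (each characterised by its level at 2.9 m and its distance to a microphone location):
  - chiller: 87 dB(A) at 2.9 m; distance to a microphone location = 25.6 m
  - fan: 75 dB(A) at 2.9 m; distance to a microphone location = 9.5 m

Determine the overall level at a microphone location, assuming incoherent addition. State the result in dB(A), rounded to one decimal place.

Propagate each source to the receiver with L = L_ref − 20·log₁₀(r/r_ref), then add intensities.
chiller: 87 − 20·log₁₀(25.6/2.9) = 87 − 18.92 = 68.08 dB(A).
fan: 75 − 20·log₁₀(9.5/2.9) = 75 − 10.31 = 64.69 dB(A).
Σ 10^(L/10) = 9.378e+06 → L_total = 10·log₁₀(9.378e+06) = 69.72 dB(A).

69.7 dB(A)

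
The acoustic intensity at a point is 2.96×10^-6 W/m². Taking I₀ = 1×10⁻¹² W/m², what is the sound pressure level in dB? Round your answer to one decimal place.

L = 10·log₁₀(I/I₀) = 10·log₁₀(2.96×10^-6/10⁻¹²) = 10·log₁₀(2.96×10^6).
L = 10·(0.4713 + 6) = 64.71 dB.

64.7 dB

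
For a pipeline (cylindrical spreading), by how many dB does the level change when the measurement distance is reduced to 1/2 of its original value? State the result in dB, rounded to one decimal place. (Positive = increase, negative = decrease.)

+3.0 dB

Line-source spreading: ΔL = −10·log₁₀(r₂/r₁).
ΔL = −10·log₁₀(0.5) = +3.01 dB.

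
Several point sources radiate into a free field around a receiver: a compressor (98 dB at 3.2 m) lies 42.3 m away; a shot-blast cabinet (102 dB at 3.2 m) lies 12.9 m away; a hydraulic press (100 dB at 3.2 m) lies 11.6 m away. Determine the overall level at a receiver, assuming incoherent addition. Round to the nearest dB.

First find each source's level at the receiver (point-source: −20·log₁₀(r/r_ref)), then combine on an intensity basis.
compressor: 98 − 20·log₁₀(42.3/3.2) = 98 − 22.42 = 75.58 dB.
shot-blast cabinet: 102 − 20·log₁₀(12.9/3.2) = 102 − 12.11 = 89.89 dB.
hydraulic press: 100 − 20·log₁₀(11.6/3.2) = 100 − 11.19 = 88.81 dB.
Σ 10^(L/10) = 1.772e+09 → L_total = 10·log₁₀(1.772e+09) = 92.49 dB.

92 dB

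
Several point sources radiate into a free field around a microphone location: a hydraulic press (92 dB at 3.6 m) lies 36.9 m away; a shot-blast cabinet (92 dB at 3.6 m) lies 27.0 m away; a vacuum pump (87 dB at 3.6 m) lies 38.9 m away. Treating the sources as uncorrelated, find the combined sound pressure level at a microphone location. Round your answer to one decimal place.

First find each source's level at the receiver (point-source: −20·log₁₀(r/r_ref)), then combine on an intensity basis.
hydraulic press: 92 − 20·log₁₀(36.9/3.6) = 92 − 20.21 = 71.79 dB.
shot-blast cabinet: 92 − 20·log₁₀(27.0/3.6) = 92 − 17.50 = 74.50 dB.
vacuum pump: 87 − 20·log₁₀(38.9/3.6) = 87 − 20.67 = 66.33 dB.
Σ 10^(L/10) = 4.755e+07 → L_total = 10·log₁₀(4.755e+07) = 76.77 dB.

76.8 dB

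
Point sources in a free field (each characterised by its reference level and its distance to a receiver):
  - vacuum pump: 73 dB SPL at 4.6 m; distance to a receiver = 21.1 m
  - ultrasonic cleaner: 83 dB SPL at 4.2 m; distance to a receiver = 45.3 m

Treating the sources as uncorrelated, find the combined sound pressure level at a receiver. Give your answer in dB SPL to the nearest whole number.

Apply inverse-square spreading to bring every level to the receiver, then sum 10^(L/10).
vacuum pump: 73 − 20·log₁₀(21.1/4.6) = 73 − 13.23 = 59.77 dB SPL.
ultrasonic cleaner: 83 − 20·log₁₀(45.3/4.2) = 83 − 20.66 = 62.34 dB SPL.
Σ 10^(L/10) = 2.663e+06 → L_total = 10·log₁₀(2.663e+06) = 64.25 dB SPL.

64 dB SPL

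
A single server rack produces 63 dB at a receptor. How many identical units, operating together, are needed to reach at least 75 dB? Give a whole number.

16

The shortfall is 75 − 63 = 12.0 dB, and N units add 10·log₁₀ N, so need 10·log₁₀ N ≥ 12.0.
N ≥ 10^(12.0/10) = 15.849, so N = 16.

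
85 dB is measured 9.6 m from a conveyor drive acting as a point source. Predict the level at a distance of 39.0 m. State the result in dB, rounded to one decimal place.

72.8 dB

Point-source attenuation: ΔL = 20·log₁₀(r₂/r₁) = 20·log₁₀(39.0/9.6) = 12.176 dB.
L₂ = 85 − 20·log₁₀(39.0/9.6) = 85 − 12.176 = 72.82 dB.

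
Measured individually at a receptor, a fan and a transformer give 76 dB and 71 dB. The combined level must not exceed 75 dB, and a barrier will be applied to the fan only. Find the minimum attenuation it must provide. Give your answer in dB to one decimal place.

The untreated sources together contribute 10^(71/10) = 1.259e+07, i.e. 71.00 dB.
To meet 75 dB overall, the treated fan may contribute at most 10^(75/10) − 1.259e+07 = 1.903e+07, i.e. 72.80 dB.
Required insertion loss = 76 − 72.80 = 3.20 dB.

3.2 dB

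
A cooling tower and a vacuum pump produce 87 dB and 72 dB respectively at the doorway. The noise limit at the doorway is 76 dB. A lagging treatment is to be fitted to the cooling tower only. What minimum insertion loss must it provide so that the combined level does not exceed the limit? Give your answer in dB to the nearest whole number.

Fixed contribution from the other source: Σ 10^(L/10) = 10^(72/10) = 1.585e+07 (72.00 dB).
The limit corresponds to 10^(76/10) = 3.981e+07; subtracting the fixed part leaves 2.396e+07 for the cooling tower, i.e. 73.80 dB.
So the cooling tower must be reduced from 87 to 73.80 dB: IL = 13.20 dB.

13 dB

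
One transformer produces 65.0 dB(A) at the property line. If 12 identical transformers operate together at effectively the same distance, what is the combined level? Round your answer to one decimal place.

75.8 dB(A)

L_total = L₁ + 10·log₁₀ N for N identical incoherent sources.
L_total = 65.0 + 10·log₁₀(12) = 65.0 + 10.792 = 75.79 dB(A).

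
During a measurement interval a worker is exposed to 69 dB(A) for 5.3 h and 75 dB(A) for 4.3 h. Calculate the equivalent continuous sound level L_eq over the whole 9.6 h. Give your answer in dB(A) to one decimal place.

Weight each interval's intensity by its duration and average over T = 9.6 h:
Σ tᵢ·10^(Lᵢ/10) = 5.3·10^(69/10) + 4.3·10^(75/10) = 1.781e+08.
L_eq = 10·log₁₀(1.781e+08/9.6) = 72.68 dB(A).

72.7 dB(A)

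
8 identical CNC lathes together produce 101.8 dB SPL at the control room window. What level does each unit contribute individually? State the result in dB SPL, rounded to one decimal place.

92.8 dB SPL

8 equal contributions raise the level by 10·log₁₀ 8 = 9.031 dB, so each unit alone gives 101.8 − 9.031.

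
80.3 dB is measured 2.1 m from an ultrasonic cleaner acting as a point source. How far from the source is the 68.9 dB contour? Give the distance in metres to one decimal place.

Point-source spreading drops the level by 20·log₁₀(r₂/r₁); inverting, r₂/r₁ = 10^(ΔL/20).
r₂ = 2.1·10^((80.3−68.9)/20) = 2.1·10^(11.4/20) = 7.80 m.

7.8 m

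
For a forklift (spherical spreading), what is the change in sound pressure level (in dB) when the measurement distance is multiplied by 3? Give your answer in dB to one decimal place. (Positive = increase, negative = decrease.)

Point-source spreading: ΔL = −20·log₁₀(r₂/r₁).
ΔL = −20·log₁₀(3) = -9.54 dB.

-9.5 dB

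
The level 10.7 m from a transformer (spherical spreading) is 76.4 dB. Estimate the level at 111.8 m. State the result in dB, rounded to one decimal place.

Point-source attenuation: ΔL = 20·log₁₀(r₂/r₁) = 20·log₁₀(111.8/10.7) = 20.381 dB.
L₂ = 76.4 − 20·log₁₀(111.8/10.7) = 76.4 − 20.381 = 56.02 dB.

56.0 dB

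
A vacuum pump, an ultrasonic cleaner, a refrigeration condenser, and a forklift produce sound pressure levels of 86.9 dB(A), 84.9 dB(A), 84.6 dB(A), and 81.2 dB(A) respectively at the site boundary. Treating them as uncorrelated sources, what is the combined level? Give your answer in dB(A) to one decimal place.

Incoherent sources combine by intensity addition: L_total = 10·log₁₀(Σ 10^(L_i/10)).
Σ 10^(L/10) = 10^(86.9/10) + 10^(84.9/10) + 10^(84.6/10) + 10^(81.2/10) = 1.219e+09.
L_total = 10·log₁₀(1.219e+09) = 90.86 dB(A).

90.9 dB(A)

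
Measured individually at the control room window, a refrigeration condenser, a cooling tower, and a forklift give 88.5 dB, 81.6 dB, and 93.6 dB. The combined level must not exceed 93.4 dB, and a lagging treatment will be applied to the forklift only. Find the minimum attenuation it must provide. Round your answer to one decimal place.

2.3 dB

Fixed contribution from the other sources: Σ 10^(L/10) = 10^(88.5/10) + 10^(81.6/10) = 8.525e+08 (89.31 dB).
The limit corresponds to 10^(93.4/10) = 2.188e+09; subtracting the fixed part leaves 1.335e+09 for the forklift, i.e. 91.26 dB.
So the forklift must be reduced from 93.6 to 91.26 dB: IL = 2.34 dB.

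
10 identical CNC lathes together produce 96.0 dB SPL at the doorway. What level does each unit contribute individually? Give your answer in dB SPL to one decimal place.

For N identical incoherent sources L_total = L₁ + 10·log₁₀ N, so L₁ = 96.0 − 10·log₁₀(10) = 96.0 − 10.000.

86.0 dB SPL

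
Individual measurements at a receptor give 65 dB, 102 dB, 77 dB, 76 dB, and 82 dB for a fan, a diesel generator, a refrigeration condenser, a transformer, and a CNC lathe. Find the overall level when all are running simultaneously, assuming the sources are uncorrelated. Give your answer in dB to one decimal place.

102.1 dB

Incoherent sources combine by intensity addition: L_total = 10·log₁₀(Σ 10^(L_i/10)).
Σ 10^(L/10) = 10^(65/10) + 10^(102/10) + 10^(77/10) + 10^(76/10) + 10^(82/10) = 1.610e+10.
L_total = 10·log₁₀(1.610e+10) = 102.07 dB.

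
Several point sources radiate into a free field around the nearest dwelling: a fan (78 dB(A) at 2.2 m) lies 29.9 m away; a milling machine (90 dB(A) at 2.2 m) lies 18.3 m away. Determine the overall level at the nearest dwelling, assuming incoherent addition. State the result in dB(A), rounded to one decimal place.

First find each source's level at the receiver (point-source: −20·log₁₀(r/r_ref)), then combine on an intensity basis.
fan: 78 − 20·log₁₀(29.9/2.2) = 78 − 22.66 = 55.34 dB(A).
milling machine: 90 − 20·log₁₀(18.3/2.2) = 90 − 18.40 = 71.60 dB(A).
Σ 10^(L/10) = 1.479e+07 → L_total = 10·log₁₀(1.479e+07) = 71.70 dB(A).

71.7 dB(A)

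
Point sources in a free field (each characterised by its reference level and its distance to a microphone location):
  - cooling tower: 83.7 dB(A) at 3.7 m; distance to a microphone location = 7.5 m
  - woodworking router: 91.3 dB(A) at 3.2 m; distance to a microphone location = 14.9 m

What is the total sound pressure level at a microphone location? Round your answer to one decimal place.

80.8 dB(A)

Apply inverse-square spreading to bring every level to the receiver, then sum 10^(L/10).
cooling tower: 83.7 − 20·log₁₀(7.5/3.7) = 83.7 − 6.14 = 77.56 dB(A).
woodworking router: 91.3 − 20·log₁₀(14.9/3.2) = 91.3 − 13.36 = 77.94 dB(A).
Σ 10^(L/10) = 1.193e+08 → L_total = 10·log₁₀(1.193e+08) = 80.77 dB(A).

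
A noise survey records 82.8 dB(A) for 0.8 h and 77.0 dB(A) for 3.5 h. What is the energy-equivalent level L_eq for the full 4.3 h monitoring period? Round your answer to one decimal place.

78.8 dB(A)

Weight each interval's intensity by its duration and average over T = 4.3 h:
Σ tᵢ·10^(Lᵢ/10) = 0.8·10^(82.8/10) + 3.5·10^(77.0/10) = 3.279e+08.
L_eq = 10·log₁₀(3.279e+08/4.3) = 78.82 dB(A).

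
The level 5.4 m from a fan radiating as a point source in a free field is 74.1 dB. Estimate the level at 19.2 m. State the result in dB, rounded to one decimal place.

63.1 dB

Point-source attenuation: ΔL = 20·log₁₀(r₂/r₁) = 20·log₁₀(19.2/5.4) = 11.018 dB.
L₂ = 74.1 − 20·log₁₀(19.2/5.4) = 74.1 − 11.018 = 63.08 dB.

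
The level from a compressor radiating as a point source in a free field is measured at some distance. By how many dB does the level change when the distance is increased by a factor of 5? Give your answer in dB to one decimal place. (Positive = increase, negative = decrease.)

-14.0 dB

With spherical spreading the level changes by −20·log₁₀(r₂/r₁).
ΔL = −20·log₁₀(5) = -13.98 dB.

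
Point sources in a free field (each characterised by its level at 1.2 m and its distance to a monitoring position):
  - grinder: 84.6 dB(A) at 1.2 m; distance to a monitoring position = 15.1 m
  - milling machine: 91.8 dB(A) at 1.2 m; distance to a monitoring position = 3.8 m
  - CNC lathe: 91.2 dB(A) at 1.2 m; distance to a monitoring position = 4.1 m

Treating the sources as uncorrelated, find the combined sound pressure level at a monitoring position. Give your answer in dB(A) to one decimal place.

Propagate each source to the receiver with L = L_ref − 20·log₁₀(r/r_ref), then add intensities.
grinder: 84.6 − 20·log₁₀(15.1/1.2) = 84.6 − 22.00 = 62.60 dB(A).
milling machine: 91.8 − 20·log₁₀(3.8/1.2) = 91.8 − 10.01 = 81.79 dB(A).
CNC lathe: 91.2 − 20·log₁₀(4.1/1.2) = 91.2 − 10.67 = 80.53 dB(A).
Σ 10^(L/10) = 2.657e+08 → L_total = 10·log₁₀(2.657e+08) = 84.24 dB(A).

84.2 dB(A)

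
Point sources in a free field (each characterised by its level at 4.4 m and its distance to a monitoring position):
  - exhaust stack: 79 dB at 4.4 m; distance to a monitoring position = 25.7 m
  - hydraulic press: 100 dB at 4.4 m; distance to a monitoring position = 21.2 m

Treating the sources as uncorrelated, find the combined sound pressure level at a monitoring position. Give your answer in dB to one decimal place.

86.4 dB

First find each source's level at the receiver (point-source: −20·log₁₀(r/r_ref)), then combine on an intensity basis.
exhaust stack: 79 − 20·log₁₀(25.7/4.4) = 79 − 15.33 = 63.67 dB.
hydraulic press: 100 − 20·log₁₀(21.2/4.4) = 100 − 13.66 = 86.34 dB.
Σ 10^(L/10) = 4.331e+08 → L_total = 10·log₁₀(4.331e+08) = 86.37 dB.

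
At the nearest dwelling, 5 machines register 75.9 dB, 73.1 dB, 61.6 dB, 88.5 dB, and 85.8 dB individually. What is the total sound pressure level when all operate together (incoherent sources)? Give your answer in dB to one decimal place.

Incoherent sources combine by intensity addition: L_total = 10·log₁₀(Σ 10^(L_i/10)).
Σ 10^(L/10) = 10^(75.9/10) + 10^(73.1/10) + 10^(61.6/10) + 10^(88.5/10) + 10^(85.8/10) = 1.149e+09.
L_total = 10·log₁₀(1.149e+09) = 90.60 dB.

90.6 dB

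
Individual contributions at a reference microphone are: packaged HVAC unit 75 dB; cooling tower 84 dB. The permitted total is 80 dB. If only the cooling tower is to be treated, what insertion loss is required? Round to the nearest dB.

6 dB

Everything except the cooling tower sums to 10^(75/10) = 3.162e+07 in linear terms, 75.00 dB.
The limit corresponds to 10^(80/10) = 1.000e+08; subtracting the fixed part leaves 6.838e+07 for the cooling tower, i.e. 78.35 dB.
Required insertion loss = 84 − 78.35 = 5.65 dB.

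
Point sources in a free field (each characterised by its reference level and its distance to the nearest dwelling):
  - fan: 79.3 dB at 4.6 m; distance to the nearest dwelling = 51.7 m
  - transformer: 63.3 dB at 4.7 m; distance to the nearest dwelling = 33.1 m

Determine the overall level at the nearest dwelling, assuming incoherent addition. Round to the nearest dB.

59 dB

Apply inverse-square spreading to bring every level to the receiver, then sum 10^(L/10).
fan: 79.3 − 20·log₁₀(51.7/4.6) = 79.3 − 21.01 = 58.29 dB.
transformer: 63.3 − 20·log₁₀(33.1/4.7) = 63.3 − 16.95 = 46.35 dB.
Σ 10^(L/10) = 7.169e+05 → L_total = 10·log₁₀(7.169e+05) = 58.55 dB.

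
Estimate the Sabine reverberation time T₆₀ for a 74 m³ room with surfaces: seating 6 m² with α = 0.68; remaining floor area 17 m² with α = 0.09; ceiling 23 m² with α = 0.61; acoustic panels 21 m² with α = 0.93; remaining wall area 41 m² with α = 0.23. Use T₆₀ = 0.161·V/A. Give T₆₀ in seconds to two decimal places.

0.25 s

A = Σ Sᵢαᵢ = 6·0.68 + 17·0.09 + 23·0.61 + 21·0.93 + 41·0.23 = 48.60 m².
T₆₀ = 0.161 × 74 / 48.60 = 0.245 s.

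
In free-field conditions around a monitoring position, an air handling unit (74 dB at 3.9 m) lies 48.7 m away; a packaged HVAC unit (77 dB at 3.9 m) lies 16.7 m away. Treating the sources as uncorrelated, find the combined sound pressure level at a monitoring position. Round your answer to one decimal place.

64.6 dB

First find each source's level at the receiver (point-source: −20·log₁₀(r/r_ref)), then combine on an intensity basis.
air handling unit: 74 − 20·log₁₀(48.7/3.9) = 74 − 21.93 = 52.07 dB.
packaged HVAC unit: 77 − 20·log₁₀(16.7/3.9) = 77 − 12.63 = 64.37 dB.
Σ 10^(L/10) = 2.894e+06 → L_total = 10·log₁₀(2.894e+06) = 64.62 dB.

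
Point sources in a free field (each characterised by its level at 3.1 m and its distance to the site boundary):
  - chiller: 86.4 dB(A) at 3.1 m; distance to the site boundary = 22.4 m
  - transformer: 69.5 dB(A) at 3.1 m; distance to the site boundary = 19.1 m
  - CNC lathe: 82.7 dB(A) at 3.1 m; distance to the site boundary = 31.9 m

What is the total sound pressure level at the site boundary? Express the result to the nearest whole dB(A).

70 dB(A)

Propagate each source to the receiver with L = L_ref − 20·log₁₀(r/r_ref), then add intensities.
chiller: 86.4 − 20·log₁₀(22.4/3.1) = 86.4 − 17.18 = 69.22 dB(A).
transformer: 69.5 − 20·log₁₀(19.1/3.1) = 69.5 − 15.79 = 53.71 dB(A).
CNC lathe: 82.7 − 20·log₁₀(31.9/3.1) = 82.7 − 20.25 = 62.45 dB(A).
Σ 10^(L/10) = 1.035e+07 → L_total = 10·log₁₀(1.035e+07) = 70.15 dB(A).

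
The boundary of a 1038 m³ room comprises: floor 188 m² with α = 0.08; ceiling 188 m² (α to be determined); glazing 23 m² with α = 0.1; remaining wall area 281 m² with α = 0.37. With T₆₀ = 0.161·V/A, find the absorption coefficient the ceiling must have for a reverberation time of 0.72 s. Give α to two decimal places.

0.59

A = 0.161·V/T₆₀ = 0.161·1038/0.72 = 232.11 m² sabins.
Absorption from the other surfaces = 188·0.08 + 23·0.1 + 281·0.37 = 121.31 m², so the ceiling must supply 110.80 m² over 188 m².
α = 110.80/188 = 0.589.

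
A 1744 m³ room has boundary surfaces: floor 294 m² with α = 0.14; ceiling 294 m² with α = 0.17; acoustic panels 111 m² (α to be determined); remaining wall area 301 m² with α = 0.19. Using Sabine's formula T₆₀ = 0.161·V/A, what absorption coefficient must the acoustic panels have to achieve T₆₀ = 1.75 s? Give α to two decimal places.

A = 0.161·V/T₆₀ = 0.161·1744/1.75 = 160.45 m² sabins.
Absorption from the other surfaces = 294·0.14 + 294·0.17 + 301·0.19 = 148.33 m², so the acoustic panels must supply 12.12 m² over 111 m².
α = 12.12/111 = 0.109.

0.11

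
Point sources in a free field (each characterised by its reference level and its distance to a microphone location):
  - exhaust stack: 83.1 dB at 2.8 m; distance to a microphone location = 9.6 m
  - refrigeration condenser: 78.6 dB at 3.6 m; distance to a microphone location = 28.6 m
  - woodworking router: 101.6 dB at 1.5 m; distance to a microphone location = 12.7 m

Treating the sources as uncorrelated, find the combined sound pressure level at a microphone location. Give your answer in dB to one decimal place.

83.4 dB

Apply inverse-square spreading to bring every level to the receiver, then sum 10^(L/10).
exhaust stack: 83.1 − 20·log₁₀(9.6/2.8) = 83.1 − 10.70 = 72.40 dB.
refrigeration condenser: 78.6 − 20·log₁₀(28.6/3.6) = 78.6 − 18.00 = 60.60 dB.
woodworking router: 101.6 − 20·log₁₀(12.7/1.5) = 101.6 − 18.55 = 83.05 dB.
Σ 10^(L/10) = 2.202e+08 → L_total = 10·log₁₀(2.202e+08) = 83.43 dB.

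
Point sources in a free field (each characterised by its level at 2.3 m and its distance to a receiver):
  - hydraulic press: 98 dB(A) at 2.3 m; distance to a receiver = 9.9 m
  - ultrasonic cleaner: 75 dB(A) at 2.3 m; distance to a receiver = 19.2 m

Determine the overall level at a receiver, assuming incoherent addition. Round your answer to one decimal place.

85.3 dB(A)

Apply inverse-square spreading to bring every level to the receiver, then sum 10^(L/10).
hydraulic press: 98 − 20·log₁₀(9.9/2.3) = 98 − 12.68 = 85.32 dB(A).
ultrasonic cleaner: 75 − 20·log₁₀(19.2/2.3) = 75 − 18.43 = 56.57 dB(A).
Σ 10^(L/10) = 3.410e+08 → L_total = 10·log₁₀(3.410e+08) = 85.33 dB(A).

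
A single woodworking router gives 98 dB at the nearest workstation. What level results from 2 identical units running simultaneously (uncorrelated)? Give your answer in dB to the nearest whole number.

101 dB

L_total = L₁ + 10·log₁₀ N for N identical incoherent sources.
L_total = 98 + 10·log₁₀(2) = 98 + 3.010 = 101.01 dB.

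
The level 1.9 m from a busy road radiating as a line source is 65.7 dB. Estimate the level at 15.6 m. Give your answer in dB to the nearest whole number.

57 dB

Line-source attenuation: ΔL = 10·log₁₀(r₂/r₁) = 10·log₁₀(15.6/1.9) = 9.144 dB.
L₂ = 65.7 − 10·log₁₀(15.6/1.9) = 65.7 − 9.144 = 56.56 dB.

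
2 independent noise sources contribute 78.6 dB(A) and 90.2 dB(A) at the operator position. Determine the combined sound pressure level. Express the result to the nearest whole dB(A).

90 dB(A)

Incoherent sources combine by intensity addition: L_total = 10·log₁₀(Σ 10^(L_i/10)).
Σ 10^(L/10) = 10^(78.6/10) + 10^(90.2/10) = 1.120e+09.
L_total = 10·log₁₀(1.120e+09) = 90.49 dB(A).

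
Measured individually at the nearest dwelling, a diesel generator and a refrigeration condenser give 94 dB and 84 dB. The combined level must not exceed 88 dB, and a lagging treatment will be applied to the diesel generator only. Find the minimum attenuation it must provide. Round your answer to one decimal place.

8.2 dB

The untreated sources together contribute 10^(84/10) = 2.512e+08, i.e. 84.00 dB.
The limit corresponds to 10^(88/10) = 6.310e+08; subtracting the fixed part leaves 3.798e+08 for the diesel generator, i.e. 85.80 dB.
Required insertion loss = 94 − 85.80 = 8.20 dB.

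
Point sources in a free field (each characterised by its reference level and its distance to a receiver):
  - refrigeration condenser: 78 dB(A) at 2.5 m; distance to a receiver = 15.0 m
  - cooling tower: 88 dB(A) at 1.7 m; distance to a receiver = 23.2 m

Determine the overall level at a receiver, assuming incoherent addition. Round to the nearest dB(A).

67 dB(A)

Propagate each source to the receiver with L = L_ref − 20·log₁₀(r/r_ref), then add intensities.
refrigeration condenser: 78 − 20·log₁₀(15.0/2.5) = 78 − 15.56 = 62.44 dB(A).
cooling tower: 88 − 20·log₁₀(23.2/1.7) = 88 − 22.70 = 65.30 dB(A).
Σ 10^(L/10) = 5.140e+06 → L_total = 10·log₁₀(5.140e+06) = 67.11 dB(A).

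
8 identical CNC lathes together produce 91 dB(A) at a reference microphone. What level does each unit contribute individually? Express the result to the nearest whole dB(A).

Dividing the total intensity by 8 lowers the level by 10·log₁₀ 8 = 9.031 dB: L₁ = 91 − 9.031.

82 dB(A)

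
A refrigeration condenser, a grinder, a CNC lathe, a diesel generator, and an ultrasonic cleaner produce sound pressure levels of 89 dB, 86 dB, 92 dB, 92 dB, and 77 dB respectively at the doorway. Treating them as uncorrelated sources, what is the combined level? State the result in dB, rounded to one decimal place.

96.4 dB

Incoherent sources combine by intensity addition: L_total = 10·log₁₀(Σ 10^(L_i/10)).
Σ 10^(L/10) = 10^(89/10) + 10^(86/10) + 10^(92/10) + 10^(92/10) + 10^(77/10) = 4.412e+09.
L_total = 10·log₁₀(4.412e+09) = 96.45 dB.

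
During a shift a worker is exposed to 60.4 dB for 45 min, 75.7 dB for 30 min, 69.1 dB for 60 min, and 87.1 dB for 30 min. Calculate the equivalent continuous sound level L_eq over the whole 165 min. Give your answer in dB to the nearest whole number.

The energy average is taken in the linear domain: L_eq = 10·log₁₀[(Σ tᵢ·10^(Lᵢ/10))/T], T = 165 min.
Σ tᵢ·10^(Lᵢ/10) = 45·10^(60.4/10) + 30·10^(75.7/10) + 60·10^(69.1/10) + 30·10^(87.1/10) = 1.704e+10.
L_eq = 10·log₁₀(1.704e+10/165) = 80.14 dB.

80 dB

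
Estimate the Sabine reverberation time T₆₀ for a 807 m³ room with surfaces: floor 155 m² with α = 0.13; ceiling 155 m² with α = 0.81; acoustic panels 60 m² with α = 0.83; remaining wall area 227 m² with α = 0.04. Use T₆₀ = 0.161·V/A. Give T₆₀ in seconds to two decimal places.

0.64 s

Total absorption A = 155·0.13 + 155·0.81 + 60·0.83 + 227·0.04 = 204.58 m² sabins.
T₆₀ = 0.161 × 807 / 204.58 = 0.635 s.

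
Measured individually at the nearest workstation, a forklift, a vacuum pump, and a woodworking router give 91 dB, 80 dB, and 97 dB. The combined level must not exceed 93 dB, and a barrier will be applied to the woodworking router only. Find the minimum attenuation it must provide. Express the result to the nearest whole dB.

Fixed contribution from the other sources: Σ 10^(L/10) = 10^(91/10) + 10^(80/10) = 1.359e+09 (91.33 dB).
To meet 93 dB overall, the treated woodworking router may contribute at most 10^(93/10) − 1.359e+09 = 6.363e+08, i.e. 88.04 dB.
So the woodworking router must be reduced from 97 to 88.04 dB: IL = 8.96 dB.

9 dB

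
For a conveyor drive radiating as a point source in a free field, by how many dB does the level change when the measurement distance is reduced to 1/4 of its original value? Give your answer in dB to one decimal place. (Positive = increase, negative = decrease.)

A point source loses 6 dB per doubling of distance; generally ΔL = −20·log₁₀(r₂/r₁).
ΔL = −20·log₁₀(0.25) = +12.04 dB.

+12.0 dB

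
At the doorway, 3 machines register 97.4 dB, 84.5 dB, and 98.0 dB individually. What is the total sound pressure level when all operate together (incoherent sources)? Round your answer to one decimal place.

100.8 dB

Incoherent sources combine by intensity addition: L_total = 10·log₁₀(Σ 10^(L_i/10)).
Σ 10^(L/10) = 10^(97.4/10) + 10^(84.5/10) + 10^(98.0/10) = 1.209e+10.
L_total = 10·log₁₀(1.209e+10) = 100.82 dB.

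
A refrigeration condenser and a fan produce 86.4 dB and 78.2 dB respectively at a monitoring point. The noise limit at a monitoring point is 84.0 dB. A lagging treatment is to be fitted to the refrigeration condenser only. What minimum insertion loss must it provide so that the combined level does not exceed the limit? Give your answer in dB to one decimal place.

3.7 dB

Everything except the refrigeration condenser sums to 10^(78.2/10) = 6.607e+07 in linear terms, 78.20 dB.
To meet 84.0 dB overall, the treated refrigeration condenser may contribute at most 10^(84.0/10) − 6.607e+07 = 1.851e+08, i.e. 82.67 dB.
So the refrigeration condenser must be reduced from 86.4 to 82.67 dB: IL = 3.73 dB.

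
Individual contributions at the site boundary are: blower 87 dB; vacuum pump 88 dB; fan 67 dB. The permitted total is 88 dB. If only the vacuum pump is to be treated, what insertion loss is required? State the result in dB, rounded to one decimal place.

Fixed contribution from the other sources: Σ 10^(L/10) = 10^(87/10) + 10^(67/10) = 5.062e+08 (87.04 dB).
The limit corresponds to 10^(88/10) = 6.310e+08; subtracting the fixed part leaves 1.248e+08 for the vacuum pump, i.e. 80.96 dB.
Required insertion loss = 88 − 80.96 = 7.04 dB.

7.0 dB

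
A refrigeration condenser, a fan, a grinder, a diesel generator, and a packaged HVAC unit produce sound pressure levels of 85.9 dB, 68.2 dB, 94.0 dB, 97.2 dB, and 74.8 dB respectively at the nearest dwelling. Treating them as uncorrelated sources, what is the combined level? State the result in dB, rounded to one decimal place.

For uncorrelated sources the intensities add, so convert each level to linear form, sum, and take 10·log₁₀ of the total.
Σ 10^(L/10) = 10^(85.9/10) + 10^(68.2/10) + 10^(94.0/10) + 10^(97.2/10) + 10^(74.8/10) = 8.186e+09.
L_total = 10·log₁₀(8.186e+09) = 99.13 dB.

99.1 dB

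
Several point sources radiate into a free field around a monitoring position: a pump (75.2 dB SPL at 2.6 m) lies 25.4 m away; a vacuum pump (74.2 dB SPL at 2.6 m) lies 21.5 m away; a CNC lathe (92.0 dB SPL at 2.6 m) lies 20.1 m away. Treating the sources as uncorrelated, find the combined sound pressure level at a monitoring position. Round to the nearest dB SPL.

First find each source's level at the receiver (point-source: −20·log₁₀(r/r_ref)), then combine on an intensity basis.
pump: 75.2 − 20·log₁₀(25.4/2.6) = 75.2 − 19.80 = 55.40 dB SPL.
vacuum pump: 74.2 − 20·log₁₀(21.5/2.6) = 74.2 − 18.35 = 55.85 dB SPL.
CNC lathe: 92.0 − 20·log₁₀(20.1/2.6) = 92.0 − 17.76 = 74.24 dB SPL.
Σ 10^(L/10) = 2.725e+07 → L_total = 10·log₁₀(2.725e+07) = 74.35 dB SPL.

74 dB SPL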